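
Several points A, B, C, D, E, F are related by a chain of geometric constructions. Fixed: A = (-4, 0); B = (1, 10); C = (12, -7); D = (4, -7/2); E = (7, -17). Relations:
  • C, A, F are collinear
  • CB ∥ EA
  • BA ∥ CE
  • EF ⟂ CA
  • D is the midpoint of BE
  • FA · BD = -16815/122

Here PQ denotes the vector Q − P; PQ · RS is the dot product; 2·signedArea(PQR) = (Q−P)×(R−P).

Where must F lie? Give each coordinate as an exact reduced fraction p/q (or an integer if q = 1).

F = (700/61, -413/61)

1. F_x = 700/61  [C, A, F are collinear ∩ EF ⟂ CA]
2. F_y = -413/61  [C, A, F are collinear ∩ EF ⟂ CA]
   → F = (700/61, -413/61)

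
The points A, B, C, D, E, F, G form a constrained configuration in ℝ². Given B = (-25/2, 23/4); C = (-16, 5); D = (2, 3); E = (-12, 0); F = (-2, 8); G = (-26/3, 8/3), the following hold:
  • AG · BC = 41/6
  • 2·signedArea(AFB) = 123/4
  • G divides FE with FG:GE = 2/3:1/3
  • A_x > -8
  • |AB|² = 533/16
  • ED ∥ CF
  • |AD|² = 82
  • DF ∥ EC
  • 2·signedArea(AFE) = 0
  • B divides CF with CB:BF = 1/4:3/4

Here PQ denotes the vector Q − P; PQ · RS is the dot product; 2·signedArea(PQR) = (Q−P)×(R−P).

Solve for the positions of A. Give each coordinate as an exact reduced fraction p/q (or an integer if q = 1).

A = (-7, 4)

1. A_x = -7  [2·signedArea(AFE) = 0 ∩ AG · BC = 41/6]
2. A_y = 4  [2·signedArea(AFE) = 0 ∩ AG · BC = 41/6]
   → A = (-7, 4)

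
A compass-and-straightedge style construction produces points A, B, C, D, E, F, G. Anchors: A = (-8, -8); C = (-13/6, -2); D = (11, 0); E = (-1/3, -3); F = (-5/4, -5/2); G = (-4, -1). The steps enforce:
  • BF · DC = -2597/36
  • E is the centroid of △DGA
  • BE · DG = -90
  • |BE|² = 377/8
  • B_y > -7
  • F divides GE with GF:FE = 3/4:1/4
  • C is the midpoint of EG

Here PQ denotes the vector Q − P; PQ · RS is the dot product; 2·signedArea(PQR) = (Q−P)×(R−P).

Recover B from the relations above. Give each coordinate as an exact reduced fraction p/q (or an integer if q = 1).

1. B_x = -73/12  [BF · DC = -2597/36 ∩ BE · DG = -90]
2. B_y = -27/4  [BF · DC = -2597/36 ∩ BE · DG = -90]
   → B = (-73/12, -27/4)

B = (-73/12, -27/4)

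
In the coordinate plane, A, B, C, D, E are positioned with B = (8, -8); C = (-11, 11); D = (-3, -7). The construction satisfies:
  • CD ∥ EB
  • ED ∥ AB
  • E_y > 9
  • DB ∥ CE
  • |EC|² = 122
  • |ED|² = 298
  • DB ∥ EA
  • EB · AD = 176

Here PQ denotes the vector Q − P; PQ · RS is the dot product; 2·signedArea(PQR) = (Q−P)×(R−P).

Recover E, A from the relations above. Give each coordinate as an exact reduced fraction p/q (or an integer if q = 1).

1. E_x = 0  [CD ∥ EB ∩ DB ∥ CE]
2. E_y = 10  [CD ∥ EB ∩ DB ∥ CE]
   → E = (0, 10)
3. A_x = 11  [ED ∥ AB ∩ DB ∥ EA]
4. A_y = 9  [ED ∥ AB ∩ DB ∥ EA]
   → A = (11, 9)

A = (11, 9)
E = (0, 10)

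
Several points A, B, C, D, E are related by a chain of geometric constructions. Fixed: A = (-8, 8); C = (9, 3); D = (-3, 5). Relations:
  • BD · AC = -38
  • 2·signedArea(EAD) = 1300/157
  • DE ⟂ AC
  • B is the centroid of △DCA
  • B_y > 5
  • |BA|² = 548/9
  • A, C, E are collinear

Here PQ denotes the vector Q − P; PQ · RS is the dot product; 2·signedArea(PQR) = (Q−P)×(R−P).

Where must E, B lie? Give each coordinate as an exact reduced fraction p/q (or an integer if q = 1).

B = (-2/3, 16/3)
E = (-406/157, 1006/157)

1. E_x = -406/157  [A, C, E are collinear ∩ DE ⟂ AC]
2. E_y = 1006/157  [A, C, E are collinear ∩ DE ⟂ AC]
   → E = (-406/157, 1006/157)
3. B_x = -2/3  [B is the centroid of △DCA]
4. B_y = 16/3  [B is the centroid of △DCA]
   → B = (-2/3, 16/3)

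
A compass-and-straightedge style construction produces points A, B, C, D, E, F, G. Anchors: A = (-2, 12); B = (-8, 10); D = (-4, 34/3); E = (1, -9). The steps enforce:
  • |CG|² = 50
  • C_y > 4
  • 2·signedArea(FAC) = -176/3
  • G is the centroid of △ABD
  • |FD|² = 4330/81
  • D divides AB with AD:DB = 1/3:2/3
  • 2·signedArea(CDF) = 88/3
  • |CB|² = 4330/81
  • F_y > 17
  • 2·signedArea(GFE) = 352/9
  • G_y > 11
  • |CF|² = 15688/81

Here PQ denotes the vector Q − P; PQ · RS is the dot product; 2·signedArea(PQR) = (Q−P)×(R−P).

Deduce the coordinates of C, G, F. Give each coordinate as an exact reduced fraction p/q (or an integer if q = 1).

C = (-11/3, 37/9)
F = (-25/3, 155/9)
G = (-14/3, 100/9)

1. G_x = -14/3  [G is the centroid of △ABD]
2. G_y = 100/9  [G is the centroid of △ABD]
   → G = (-14/3, 100/9)
3. F_x = -25/3  [line -181/9·x + -17/3·y + -70 = 0 ∩ |FD|² = 4330/81]
4. F_y = 155/9  [line -181/9·x + -17/3·y + -70 = 0 ∩ |FD|² = 4330/81]
   → F = (-25/3, 155/9)
5. C_x = -11/3  [2·signedArea(CDF) = 88/3 ∩ 2·signedArea(FAC) = -176/3]
6. C_y = 37/9  [2·signedArea(CDF) = 88/3 ∩ 2·signedArea(FAC) = -176/3]
   → C = (-11/3, 37/9)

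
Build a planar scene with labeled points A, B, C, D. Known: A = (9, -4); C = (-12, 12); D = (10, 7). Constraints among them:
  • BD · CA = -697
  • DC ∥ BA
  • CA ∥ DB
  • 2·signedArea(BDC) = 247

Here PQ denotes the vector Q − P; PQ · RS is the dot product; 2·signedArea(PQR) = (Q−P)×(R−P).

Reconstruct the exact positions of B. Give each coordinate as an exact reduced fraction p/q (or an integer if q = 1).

B = (31, -9)

1. B_x = 31  [DC ∥ BA ∩ CA ∥ DB]
2. B_y = -9  [DC ∥ BA ∩ CA ∥ DB]
   → B = (31, -9)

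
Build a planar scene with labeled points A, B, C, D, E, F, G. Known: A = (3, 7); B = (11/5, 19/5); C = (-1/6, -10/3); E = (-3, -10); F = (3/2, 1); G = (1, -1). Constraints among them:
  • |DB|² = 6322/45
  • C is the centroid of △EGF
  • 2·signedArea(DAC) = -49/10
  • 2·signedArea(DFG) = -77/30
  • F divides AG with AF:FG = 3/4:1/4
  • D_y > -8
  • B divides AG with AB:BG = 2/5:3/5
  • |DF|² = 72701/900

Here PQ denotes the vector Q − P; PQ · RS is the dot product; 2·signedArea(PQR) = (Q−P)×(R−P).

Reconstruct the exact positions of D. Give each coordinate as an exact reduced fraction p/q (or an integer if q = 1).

1. D_x = -28/15  [2·signedArea(DFG) = -77/30 ∩ 2·signedArea(DAC) = -49/10]
2. D_y = -22/3  [2·signedArea(DFG) = -77/30 ∩ 2·signedArea(DAC) = -49/10]
   → D = (-28/15, -22/3)

D = (-28/15, -22/3)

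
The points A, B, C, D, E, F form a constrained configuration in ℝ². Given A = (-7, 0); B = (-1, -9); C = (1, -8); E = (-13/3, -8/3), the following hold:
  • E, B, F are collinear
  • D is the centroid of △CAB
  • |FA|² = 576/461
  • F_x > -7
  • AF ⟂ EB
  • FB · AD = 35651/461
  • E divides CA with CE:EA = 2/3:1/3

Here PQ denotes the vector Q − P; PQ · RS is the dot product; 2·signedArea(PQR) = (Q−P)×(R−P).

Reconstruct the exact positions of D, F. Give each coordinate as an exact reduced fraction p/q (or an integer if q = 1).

D = (-7/3, -17/3)
F = (-2771/461, 240/461)

1. D_x = -7/3  [D is the centroid of △CAB]
2. D_y = -17/3  [D is the centroid of △CAB]
   → D = (-7/3, -17/3)
3. F_x = -2771/461  [E, B, F are collinear ∩ AF ⟂ EB]
4. F_y = 240/461  [E, B, F are collinear ∩ AF ⟂ EB]
   → F = (-2771/461, 240/461)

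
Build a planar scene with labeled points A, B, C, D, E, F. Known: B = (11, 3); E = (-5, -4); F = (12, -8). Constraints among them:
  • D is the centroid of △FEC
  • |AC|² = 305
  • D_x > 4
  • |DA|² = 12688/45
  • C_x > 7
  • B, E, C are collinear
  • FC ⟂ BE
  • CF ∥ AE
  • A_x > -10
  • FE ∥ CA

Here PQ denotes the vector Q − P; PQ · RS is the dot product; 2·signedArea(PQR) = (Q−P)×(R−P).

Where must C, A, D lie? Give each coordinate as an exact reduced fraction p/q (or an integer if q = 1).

A = (-46/5, 28/5)
C = (39/5, 8/5)
D = (74/15, -52/15)

1. C_x = 39/5  [B, E, C are collinear ∩ FC ⟂ BE]
2. C_y = 8/5  [B, E, C are collinear ∩ FC ⟂ BE]
   → C = (39/5, 8/5)
3. A_x = -46/5  [CF ∥ AE ∩ FE ∥ CA]
4. A_y = 28/5  [CF ∥ AE ∩ FE ∥ CA]
   → A = (-46/5, 28/5)
5. D_x = 74/15  [D is the centroid of △FEC]
6. D_y = -52/15  [D is the centroid of △FEC]
   → D = (74/15, -52/15)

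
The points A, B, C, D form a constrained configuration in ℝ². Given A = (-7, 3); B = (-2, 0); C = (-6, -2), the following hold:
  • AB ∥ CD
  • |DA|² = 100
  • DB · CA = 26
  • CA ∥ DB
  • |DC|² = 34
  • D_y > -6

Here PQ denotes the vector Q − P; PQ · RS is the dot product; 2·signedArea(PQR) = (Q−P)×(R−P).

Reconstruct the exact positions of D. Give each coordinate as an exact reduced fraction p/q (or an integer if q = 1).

1. D_x = -1  [CA ∥ DB ∩ AB ∥ CD]
2. D_y = -5  [CA ∥ DB ∩ AB ∥ CD]
   → D = (-1, -5)

D = (-1, -5)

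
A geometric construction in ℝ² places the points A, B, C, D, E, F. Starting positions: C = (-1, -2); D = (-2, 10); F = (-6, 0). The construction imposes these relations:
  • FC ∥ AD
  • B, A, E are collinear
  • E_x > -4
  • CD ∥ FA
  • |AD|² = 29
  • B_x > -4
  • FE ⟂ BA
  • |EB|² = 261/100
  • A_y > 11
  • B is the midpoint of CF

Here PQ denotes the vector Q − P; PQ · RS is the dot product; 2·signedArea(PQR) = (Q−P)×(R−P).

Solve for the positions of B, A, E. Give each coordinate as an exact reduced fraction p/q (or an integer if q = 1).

A = (-7, 12)
B = (-7/2, -1)
E = (-98/25, 14/25)

1. B_x = -7/2  [B is the midpoint of CF]
2. B_y = -1  [B is the midpoint of CF]
   → B = (-7/2, -1)
3. A_x = -7  [FC ∥ AD ∩ CD ∥ FA]
4. A_y = 12  [FC ∥ AD ∩ CD ∥ FA]
   → A = (-7, 12)
5. E_x = -98/25  [B, A, E are collinear ∩ FE ⟂ BA]
6. E_y = 14/25  [B, A, E are collinear ∩ FE ⟂ BA]
   → E = (-98/25, 14/25)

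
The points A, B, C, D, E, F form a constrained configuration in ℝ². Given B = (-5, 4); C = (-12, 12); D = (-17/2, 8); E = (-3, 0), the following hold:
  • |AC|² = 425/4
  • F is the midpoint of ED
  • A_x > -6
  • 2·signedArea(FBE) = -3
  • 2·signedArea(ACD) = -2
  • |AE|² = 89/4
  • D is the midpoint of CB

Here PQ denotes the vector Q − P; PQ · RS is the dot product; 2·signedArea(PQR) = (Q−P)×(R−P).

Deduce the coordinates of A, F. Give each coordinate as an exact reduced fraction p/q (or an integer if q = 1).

1. A_x = -11/2  [line 4·x + 7/2·y + 8 = 0 ∩ |AC|² = 425/4]
2. A_y = 4  [line 4·x + 7/2·y + 8 = 0 ∩ |AC|² = 425/4]
   → A = (-11/2, 4)
3. F_x = -23/4  [F is the midpoint of ED]
4. F_y = 4  [F is the midpoint of ED]
   → F = (-23/4, 4)

A = (-11/2, 4)
F = (-23/4, 4)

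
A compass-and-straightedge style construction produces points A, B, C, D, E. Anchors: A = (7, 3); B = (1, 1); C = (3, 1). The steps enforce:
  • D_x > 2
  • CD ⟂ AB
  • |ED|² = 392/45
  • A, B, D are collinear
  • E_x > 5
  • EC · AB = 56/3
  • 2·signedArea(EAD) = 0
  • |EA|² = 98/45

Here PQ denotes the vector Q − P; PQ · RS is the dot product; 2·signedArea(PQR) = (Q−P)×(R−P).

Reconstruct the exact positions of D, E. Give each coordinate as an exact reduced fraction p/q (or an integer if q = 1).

D = (14/5, 8/5)
E = (28/5, 38/15)

1. D_x = 14/5  [A, B, D are collinear ∩ CD ⟂ AB]
2. D_y = 8/5  [A, B, D are collinear ∩ CD ⟂ AB]
   → D = (14/5, 8/5)
3. E_x = 28/5  [2·signedArea(EAD) = 0 ∩ EC · AB = 56/3]
4. E_y = 38/15  [2·signedArea(EAD) = 0 ∩ EC · AB = 56/3]
   → E = (28/5, 38/15)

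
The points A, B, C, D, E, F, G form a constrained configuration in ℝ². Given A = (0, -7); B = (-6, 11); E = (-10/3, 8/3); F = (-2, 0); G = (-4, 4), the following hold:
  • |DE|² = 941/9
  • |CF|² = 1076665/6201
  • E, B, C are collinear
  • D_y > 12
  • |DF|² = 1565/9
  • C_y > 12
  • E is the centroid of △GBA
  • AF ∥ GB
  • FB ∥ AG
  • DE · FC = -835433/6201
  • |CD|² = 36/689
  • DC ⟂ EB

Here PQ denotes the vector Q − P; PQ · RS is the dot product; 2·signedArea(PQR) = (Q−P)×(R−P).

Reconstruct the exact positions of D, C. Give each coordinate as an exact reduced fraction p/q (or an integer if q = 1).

C = (-13330/2067, 25637/2067)
D = (-20/3, 37/3)

1. C_x = -13330/2067  [line -25/3·x + -8/3·y + -62/3 = 0 ∩ |CF|² = 1076665/6201]
2. C_y = 25637/2067  [line -25/3·x + -8/3·y + -62/3 = 0 ∩ |CF|² = 1076665/6201]
   → C = (-13330/2067, 25637/2067)
3. D_x = -20/3  [DE · FC = -835433/6201 ∩ DC ⟂ EB]
4. D_y = 37/3  [DE · FC = -835433/6201 ∩ DC ⟂ EB]
   → D = (-20/3, 37/3)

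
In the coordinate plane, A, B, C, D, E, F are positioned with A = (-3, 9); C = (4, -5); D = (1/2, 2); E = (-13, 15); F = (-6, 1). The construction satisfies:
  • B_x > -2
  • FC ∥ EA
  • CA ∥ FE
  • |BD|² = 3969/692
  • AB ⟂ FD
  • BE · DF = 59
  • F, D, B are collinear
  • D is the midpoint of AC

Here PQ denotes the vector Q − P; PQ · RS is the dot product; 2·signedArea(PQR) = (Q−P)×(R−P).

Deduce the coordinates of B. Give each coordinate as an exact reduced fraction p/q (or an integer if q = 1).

1. B_x = -323/173  [F, D, B are collinear ∩ AB ⟂ FD]
2. B_y = 283/173  [F, D, B are collinear ∩ AB ⟂ FD]
   → B = (-323/173, 283/173)

B = (-323/173, 283/173)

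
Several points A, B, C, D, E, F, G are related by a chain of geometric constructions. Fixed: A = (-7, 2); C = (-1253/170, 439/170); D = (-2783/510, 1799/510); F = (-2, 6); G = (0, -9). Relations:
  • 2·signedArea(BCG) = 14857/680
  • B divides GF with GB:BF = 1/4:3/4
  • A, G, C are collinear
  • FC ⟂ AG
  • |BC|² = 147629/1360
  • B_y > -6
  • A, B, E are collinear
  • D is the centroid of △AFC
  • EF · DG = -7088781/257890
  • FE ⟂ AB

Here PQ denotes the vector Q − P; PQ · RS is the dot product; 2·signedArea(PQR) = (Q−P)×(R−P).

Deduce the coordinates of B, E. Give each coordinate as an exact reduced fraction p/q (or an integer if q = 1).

1. B_x = -1/2  [B divides GF with GB:BF = 1/4:3/4]
2. B_y = -21/4  [B divides GF with GB:BF = 1/4:3/4]
   → B = (-1/2, -21/4)
3. E_x = -10255/1517  [A, B, E are collinear ∩ FE ⟂ AB]
4. E_y = 2628/1517  [A, B, E are collinear ∩ FE ⟂ AB]
   → E = (-10255/1517, 2628/1517)

B = (-1/2, -21/4)
E = (-10255/1517, 2628/1517)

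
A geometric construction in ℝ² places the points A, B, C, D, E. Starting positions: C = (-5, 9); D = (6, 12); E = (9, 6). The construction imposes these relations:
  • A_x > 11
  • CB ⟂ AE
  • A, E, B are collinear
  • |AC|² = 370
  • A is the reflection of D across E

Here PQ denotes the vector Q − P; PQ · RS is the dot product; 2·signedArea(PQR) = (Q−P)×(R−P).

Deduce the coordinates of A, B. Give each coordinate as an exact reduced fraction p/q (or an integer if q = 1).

1. A_x = 12  [A is the reflection of D across E]
2. A_y = 0  [A is the reflection of D across E]
   → A = (12, 0)
3. B_x = 5  [A, E, B are collinear ∩ CB ⟂ AE]
4. B_y = 14  [A, E, B are collinear ∩ CB ⟂ AE]
   → B = (5, 14)

A = (12, 0)
B = (5, 14)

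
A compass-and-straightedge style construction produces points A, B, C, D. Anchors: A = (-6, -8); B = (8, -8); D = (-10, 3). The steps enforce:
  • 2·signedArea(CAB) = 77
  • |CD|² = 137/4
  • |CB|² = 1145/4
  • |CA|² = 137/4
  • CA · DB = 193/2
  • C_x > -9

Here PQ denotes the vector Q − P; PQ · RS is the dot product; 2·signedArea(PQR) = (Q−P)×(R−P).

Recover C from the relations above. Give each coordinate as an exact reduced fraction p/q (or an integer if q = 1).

1. C_x = -8  [CA · DB = 193/2 ∩ 2·signedArea(CAB) = 77]
2. C_y = -5/2  [CA · DB = 193/2 ∩ 2·signedArea(CAB) = 77]
   → C = (-8, -5/2)

C = (-8, -5/2)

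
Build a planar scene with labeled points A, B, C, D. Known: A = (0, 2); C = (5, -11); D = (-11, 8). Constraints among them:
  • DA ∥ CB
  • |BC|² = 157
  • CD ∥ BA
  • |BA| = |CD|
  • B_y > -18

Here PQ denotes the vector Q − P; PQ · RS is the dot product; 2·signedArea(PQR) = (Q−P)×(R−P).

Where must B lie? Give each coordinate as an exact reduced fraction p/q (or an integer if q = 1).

B = (16, -17)

1. B_x = 16  [CD ∥ BA ∩ DA ∥ CB]
2. B_y = -17  [CD ∥ BA ∩ DA ∥ CB]
   → B = (16, -17)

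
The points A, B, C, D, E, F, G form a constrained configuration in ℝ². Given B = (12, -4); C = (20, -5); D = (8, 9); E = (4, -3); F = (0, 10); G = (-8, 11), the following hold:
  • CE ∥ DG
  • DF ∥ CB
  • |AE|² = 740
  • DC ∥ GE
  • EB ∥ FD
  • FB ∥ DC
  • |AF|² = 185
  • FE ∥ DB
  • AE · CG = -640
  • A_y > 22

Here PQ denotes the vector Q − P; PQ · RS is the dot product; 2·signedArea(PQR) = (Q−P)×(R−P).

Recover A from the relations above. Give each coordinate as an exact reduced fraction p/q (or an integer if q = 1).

A = (-4, 23)

1. A_x = -4  [line 28·x + -16·y + 480 = 0 ∩ |AF|² = 185]
2. A_y = 23  [line 28·x + -16·y + 480 = 0 ∩ |AF|² = 185]
   → A = (-4, 23)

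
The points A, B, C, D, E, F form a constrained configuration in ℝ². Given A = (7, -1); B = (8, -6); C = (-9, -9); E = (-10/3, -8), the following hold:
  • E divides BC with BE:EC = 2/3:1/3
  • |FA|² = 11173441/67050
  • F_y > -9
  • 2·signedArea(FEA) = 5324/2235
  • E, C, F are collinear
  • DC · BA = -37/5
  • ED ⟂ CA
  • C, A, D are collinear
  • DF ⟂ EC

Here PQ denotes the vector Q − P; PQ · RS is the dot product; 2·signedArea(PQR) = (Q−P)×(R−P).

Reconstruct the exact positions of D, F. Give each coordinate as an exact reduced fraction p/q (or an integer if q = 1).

1. D_x = -61/15  [C, A, D are collinear ∩ ED ⟂ CA]
2. D_y = -98/15  [C, A, D are collinear ∩ ED ⟂ CA]
   → D = (-61/15, -98/15)
3. F_x = -16957/4470  [E, C, F are collinear ∩ DF ⟂ EC]
4. F_y = -12041/1490  [E, C, F are collinear ∩ DF ⟂ EC]
   → F = (-16957/4470, -12041/1490)

D = (-61/15, -98/15)
F = (-16957/4470, -12041/1490)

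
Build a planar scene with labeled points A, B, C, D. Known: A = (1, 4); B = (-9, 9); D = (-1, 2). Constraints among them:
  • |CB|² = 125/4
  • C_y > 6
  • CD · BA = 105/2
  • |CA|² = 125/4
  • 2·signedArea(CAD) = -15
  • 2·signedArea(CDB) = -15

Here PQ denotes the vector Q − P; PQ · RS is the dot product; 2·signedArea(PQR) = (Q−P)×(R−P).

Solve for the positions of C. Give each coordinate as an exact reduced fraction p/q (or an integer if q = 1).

C = (-4, 13/2)

1. C_x = -4  [2·signedArea(CDB) = -15 ∩ CD · BA = 105/2]
2. C_y = 13/2  [2·signedArea(CDB) = -15 ∩ CD · BA = 105/2]
   → C = (-4, 13/2)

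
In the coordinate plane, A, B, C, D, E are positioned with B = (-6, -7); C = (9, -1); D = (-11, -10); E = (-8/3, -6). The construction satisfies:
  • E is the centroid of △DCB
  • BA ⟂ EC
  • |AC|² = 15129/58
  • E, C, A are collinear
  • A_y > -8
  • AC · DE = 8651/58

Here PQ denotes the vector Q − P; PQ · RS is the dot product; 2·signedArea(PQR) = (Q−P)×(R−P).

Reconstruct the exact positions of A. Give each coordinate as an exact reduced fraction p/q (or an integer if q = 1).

A = (-339/58, -427/58)

1. A_x = -339/58  [E, C, A are collinear ∩ BA ⟂ EC]
2. A_y = -427/58  [E, C, A are collinear ∩ BA ⟂ EC]
   → A = (-339/58, -427/58)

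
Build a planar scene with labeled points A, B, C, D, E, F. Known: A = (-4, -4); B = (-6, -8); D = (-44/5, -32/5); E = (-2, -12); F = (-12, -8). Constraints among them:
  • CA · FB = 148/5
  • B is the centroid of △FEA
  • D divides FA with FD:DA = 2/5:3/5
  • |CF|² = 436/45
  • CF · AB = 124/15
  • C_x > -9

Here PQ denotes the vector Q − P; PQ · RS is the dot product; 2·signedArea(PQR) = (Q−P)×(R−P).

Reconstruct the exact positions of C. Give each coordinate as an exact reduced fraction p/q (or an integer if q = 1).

C = (-134/15, -112/15)

1. C_x = -134/15  [CF · AB = 124/15 ∩ CA · FB = 148/5]
2. C_y = -112/15  [CF · AB = 124/15 ∩ CA · FB = 148/5]
   → C = (-134/15, -112/15)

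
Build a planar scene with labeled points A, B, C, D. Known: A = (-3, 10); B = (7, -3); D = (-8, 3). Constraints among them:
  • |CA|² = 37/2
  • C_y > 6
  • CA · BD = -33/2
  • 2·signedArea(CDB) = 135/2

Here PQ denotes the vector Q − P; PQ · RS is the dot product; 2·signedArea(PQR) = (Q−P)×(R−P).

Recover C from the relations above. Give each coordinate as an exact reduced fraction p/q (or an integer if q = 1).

C = (-11/2, 13/2)

1. C_x = -11/2  [2·signedArea(CDB) = 135/2 ∩ CA · BD = -33/2]
2. C_y = 13/2  [2·signedArea(CDB) = 135/2 ∩ CA · BD = -33/2]
   → C = (-11/2, 13/2)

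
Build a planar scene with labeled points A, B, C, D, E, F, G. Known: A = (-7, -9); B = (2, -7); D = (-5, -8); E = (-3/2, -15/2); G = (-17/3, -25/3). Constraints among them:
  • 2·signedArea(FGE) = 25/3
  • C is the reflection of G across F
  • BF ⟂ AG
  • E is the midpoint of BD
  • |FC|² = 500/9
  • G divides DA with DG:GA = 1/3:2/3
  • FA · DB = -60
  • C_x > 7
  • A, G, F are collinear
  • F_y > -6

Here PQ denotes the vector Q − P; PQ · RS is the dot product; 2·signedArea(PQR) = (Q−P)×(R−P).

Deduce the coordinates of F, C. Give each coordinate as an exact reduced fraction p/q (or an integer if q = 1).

1. F_x = 1  [A, G, F are collinear ∩ BF ⟂ AG]
2. F_y = -5  [A, G, F are collinear ∩ BF ⟂ AG]
   → F = (1, -5)
3. C_x = 23/3  [C is the reflection of G across F]
4. C_y = -5/3  [C is the reflection of G across F]
   → C = (23/3, -5/3)

C = (23/3, -5/3)
F = (1, -5)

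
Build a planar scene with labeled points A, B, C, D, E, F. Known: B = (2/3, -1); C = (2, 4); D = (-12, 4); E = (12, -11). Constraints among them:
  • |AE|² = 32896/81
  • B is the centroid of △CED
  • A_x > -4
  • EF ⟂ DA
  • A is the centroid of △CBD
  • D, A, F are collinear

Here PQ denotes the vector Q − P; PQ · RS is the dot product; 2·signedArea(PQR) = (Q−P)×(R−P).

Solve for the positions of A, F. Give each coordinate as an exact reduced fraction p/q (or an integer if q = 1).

A = (-28/9, 7/3)
F = (3684/265, -227/265)

1. A_x = -28/9  [A is the centroid of △CBD]
2. A_y = 7/3  [A is the centroid of △CBD]
   → A = (-28/9, 7/3)
3. F_x = 3684/265  [D, A, F are collinear ∩ EF ⟂ DA]
4. F_y = -227/265  [D, A, F are collinear ∩ EF ⟂ DA]
   → F = (3684/265, -227/265)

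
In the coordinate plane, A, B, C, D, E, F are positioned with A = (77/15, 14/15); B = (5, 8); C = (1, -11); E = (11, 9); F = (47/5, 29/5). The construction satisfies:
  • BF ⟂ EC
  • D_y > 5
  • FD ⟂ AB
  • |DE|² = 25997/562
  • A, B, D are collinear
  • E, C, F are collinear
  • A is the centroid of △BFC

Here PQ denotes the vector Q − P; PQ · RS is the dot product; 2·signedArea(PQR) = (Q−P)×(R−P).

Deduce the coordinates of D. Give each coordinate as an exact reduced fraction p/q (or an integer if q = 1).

1. D_x = 14171/2810  [A, B, D are collinear ∩ FD ⟂ AB]
2. D_y = 16067/2810  [A, B, D are collinear ∩ FD ⟂ AB]
   → D = (14171/2810, 16067/2810)

D = (14171/2810, 16067/2810)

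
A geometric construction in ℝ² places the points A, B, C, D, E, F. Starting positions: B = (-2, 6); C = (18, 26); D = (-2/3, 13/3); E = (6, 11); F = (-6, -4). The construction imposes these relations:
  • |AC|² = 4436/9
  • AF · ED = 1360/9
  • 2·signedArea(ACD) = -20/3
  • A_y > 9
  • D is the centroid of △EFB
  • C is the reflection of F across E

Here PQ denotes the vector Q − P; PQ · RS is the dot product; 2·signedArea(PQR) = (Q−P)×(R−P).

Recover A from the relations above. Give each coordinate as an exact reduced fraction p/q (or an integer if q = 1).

A = (10/3, 28/3)

1. A_x = 10/3  [2·signedArea(ACD) = -20/3 ∩ AF · ED = 1360/9]
2. A_y = 28/3  [2·signedArea(ACD) = -20/3 ∩ AF · ED = 1360/9]
   → A = (10/3, 28/3)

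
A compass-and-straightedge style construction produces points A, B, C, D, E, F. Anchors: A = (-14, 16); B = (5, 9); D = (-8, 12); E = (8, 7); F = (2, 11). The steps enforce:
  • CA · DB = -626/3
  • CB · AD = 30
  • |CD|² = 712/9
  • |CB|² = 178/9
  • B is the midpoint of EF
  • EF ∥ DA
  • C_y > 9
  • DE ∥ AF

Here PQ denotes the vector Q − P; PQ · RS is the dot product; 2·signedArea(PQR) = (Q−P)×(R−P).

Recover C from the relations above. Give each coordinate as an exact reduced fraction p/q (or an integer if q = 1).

C = (2/3, 10)

1. C_x = 2/3  [CA · DB = -626/3 ∩ CB · AD = 30]
2. C_y = 10  [CA · DB = -626/3 ∩ CB · AD = 30]
   → C = (2/3, 10)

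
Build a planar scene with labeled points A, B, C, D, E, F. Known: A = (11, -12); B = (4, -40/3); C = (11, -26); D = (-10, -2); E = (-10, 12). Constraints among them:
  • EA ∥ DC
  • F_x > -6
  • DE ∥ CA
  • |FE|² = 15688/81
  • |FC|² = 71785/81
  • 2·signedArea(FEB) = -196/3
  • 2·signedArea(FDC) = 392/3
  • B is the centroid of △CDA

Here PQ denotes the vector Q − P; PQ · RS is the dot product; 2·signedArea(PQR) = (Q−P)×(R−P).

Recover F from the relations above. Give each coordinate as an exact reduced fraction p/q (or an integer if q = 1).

F = (-16/3, -10/9)

1. F_x = -16/3  [2·signedArea(FDC) = 392/3 ∩ 2·signedArea(FEB) = -196/3]
2. F_y = -10/9  [2·signedArea(FDC) = 392/3 ∩ 2·signedArea(FEB) = -196/3]
   → F = (-16/3, -10/9)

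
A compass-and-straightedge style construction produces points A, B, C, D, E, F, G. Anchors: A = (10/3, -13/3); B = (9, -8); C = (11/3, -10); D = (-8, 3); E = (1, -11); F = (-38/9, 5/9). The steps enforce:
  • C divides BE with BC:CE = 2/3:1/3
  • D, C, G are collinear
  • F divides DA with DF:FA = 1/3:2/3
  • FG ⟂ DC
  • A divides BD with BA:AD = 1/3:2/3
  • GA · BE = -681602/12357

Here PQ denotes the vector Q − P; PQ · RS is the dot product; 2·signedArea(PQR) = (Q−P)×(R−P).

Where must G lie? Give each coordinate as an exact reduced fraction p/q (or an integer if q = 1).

1. G_x = -63016/12357  [D, C, G are collinear ∩ FG ⟂ DC]
2. G_y = -955/4119  [D, C, G are collinear ∩ FG ⟂ DC]
   → G = (-63016/12357, -955/4119)

G = (-63016/12357, -955/4119)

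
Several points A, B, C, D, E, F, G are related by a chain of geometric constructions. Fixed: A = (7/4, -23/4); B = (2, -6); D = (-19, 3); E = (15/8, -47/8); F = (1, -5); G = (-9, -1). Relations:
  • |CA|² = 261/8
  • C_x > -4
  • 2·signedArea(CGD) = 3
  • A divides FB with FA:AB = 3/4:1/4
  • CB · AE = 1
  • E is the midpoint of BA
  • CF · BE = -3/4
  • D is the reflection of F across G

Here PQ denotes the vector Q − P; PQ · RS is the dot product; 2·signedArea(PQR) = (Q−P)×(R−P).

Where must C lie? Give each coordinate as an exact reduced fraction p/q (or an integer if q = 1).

C = (-7/2, -7/2)

1. C_x = -7/2  [CF · BE = -3/4 ∩ 2·signedArea(CGD) = 3]
2. C_y = -7/2  [CF · BE = -3/4 ∩ 2·signedArea(CGD) = 3]
   → C = (-7/2, -7/2)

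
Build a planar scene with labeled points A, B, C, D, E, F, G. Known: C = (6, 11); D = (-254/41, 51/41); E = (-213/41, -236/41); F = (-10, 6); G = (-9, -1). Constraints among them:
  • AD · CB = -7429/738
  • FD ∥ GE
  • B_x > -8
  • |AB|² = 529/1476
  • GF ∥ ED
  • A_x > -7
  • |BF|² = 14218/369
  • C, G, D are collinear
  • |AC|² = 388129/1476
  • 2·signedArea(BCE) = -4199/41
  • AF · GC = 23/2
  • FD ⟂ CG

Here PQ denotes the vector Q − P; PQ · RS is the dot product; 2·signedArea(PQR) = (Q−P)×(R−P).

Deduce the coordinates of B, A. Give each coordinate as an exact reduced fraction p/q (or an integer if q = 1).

1. A_x = -1639/246  [line -15·x + -12·y + -179/2 = 0 ∩ |AC|² = 388129/1476]
2. A_y = 107/123  [line -15·x + -12·y + -179/2 = 0 ∩ |AC|² = 388129/1476]
   → A = (-1639/246, 107/123)
3. B_x = -877/123  [2·signedArea(BCE) = -4199/41 ∩ AD · CB = -7429/738]
4. B_y = 61/123  [2·signedArea(BCE) = -4199/41 ∩ AD · CB = -7429/738]
   → B = (-877/123, 61/123)

A = (-1639/246, 107/123)
B = (-877/123, 61/123)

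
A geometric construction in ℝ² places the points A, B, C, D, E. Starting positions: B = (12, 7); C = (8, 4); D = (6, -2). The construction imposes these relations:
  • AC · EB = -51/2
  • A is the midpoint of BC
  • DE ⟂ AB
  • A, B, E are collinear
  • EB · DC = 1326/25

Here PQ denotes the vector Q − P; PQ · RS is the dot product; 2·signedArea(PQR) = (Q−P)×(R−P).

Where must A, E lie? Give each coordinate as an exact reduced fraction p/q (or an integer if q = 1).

1. A_x = 10  [A is the midpoint of BC]
2. A_y = 11/2  [A is the midpoint of BC]
   → A = (10, 11/2)
3. E_x = 96/25  [A, B, E are collinear ∩ DE ⟂ AB]
4. E_y = 22/25  [A, B, E are collinear ∩ DE ⟂ AB]
   → E = (96/25, 22/25)

A = (10, 11/2)
E = (96/25, 22/25)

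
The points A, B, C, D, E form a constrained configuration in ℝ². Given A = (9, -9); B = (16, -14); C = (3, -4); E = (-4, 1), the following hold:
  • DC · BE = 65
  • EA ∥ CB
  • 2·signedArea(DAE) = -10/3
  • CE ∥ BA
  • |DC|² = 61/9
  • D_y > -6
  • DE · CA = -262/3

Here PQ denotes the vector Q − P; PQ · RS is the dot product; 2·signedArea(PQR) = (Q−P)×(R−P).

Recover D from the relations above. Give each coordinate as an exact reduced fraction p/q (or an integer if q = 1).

1. D_x = 5  [2·signedArea(DAE) = -10/3 ∩ DC · BE = 65]
2. D_y = -17/3  [2·signedArea(DAE) = -10/3 ∩ DC · BE = 65]
   → D = (5, -17/3)

D = (5, -17/3)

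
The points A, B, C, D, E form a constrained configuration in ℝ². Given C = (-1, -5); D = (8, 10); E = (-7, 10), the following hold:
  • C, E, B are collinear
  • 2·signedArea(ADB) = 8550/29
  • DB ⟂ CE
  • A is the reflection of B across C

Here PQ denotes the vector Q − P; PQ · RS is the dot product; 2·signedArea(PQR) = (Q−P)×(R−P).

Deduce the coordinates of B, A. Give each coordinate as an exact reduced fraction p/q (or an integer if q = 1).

A = (85/29, -430/29)
B = (-143/29, 140/29)

1. B_x = -143/29  [C, E, B are collinear ∩ DB ⟂ CE]
2. B_y = 140/29  [C, E, B are collinear ∩ DB ⟂ CE]
   → B = (-143/29, 140/29)
3. A_x = 85/29  [A is the reflection of B across C]
4. A_y = -430/29  [A is the reflection of B across C]
   → A = (85/29, -430/29)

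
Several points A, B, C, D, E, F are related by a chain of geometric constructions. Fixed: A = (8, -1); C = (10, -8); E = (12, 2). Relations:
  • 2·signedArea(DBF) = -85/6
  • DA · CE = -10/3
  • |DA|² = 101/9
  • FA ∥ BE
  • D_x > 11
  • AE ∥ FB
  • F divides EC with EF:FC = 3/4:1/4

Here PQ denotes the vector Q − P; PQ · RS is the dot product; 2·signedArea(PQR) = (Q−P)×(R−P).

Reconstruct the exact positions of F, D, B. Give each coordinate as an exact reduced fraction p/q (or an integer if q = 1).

1. F_x = 21/2  [F divides EC with EF:FC = 3/4:1/4]
2. F_y = -11/2  [F divides EC with EF:FC = 3/4:1/4]
   → F = (21/2, -11/2)
3. D_x = 34/3  [line -2·x + -10·y + 28/3 = 0 ∩ |DA|² = 101/9]
4. D_y = -4/3  [line -2·x + -10·y + 28/3 = 0 ∩ |DA|² = 101/9]
   → D = (34/3, -4/3)
5. B_x = 29/2  [FA ∥ BE ∩ AE ∥ FB]
6. B_y = -5/2  [FA ∥ BE ∩ AE ∥ FB]
   → B = (29/2, -5/2)

B = (29/2, -5/2)
D = (34/3, -4/3)
F = (21/2, -11/2)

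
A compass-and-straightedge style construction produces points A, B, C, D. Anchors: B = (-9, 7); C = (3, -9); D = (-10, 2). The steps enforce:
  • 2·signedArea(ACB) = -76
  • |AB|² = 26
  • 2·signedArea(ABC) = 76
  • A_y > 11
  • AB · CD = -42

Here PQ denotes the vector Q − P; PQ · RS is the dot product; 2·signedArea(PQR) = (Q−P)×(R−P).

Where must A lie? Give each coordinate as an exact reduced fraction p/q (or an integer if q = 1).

A = (-8, 12)

1. A_x = -8  [2·signedArea(ACB) = -76 ∩ AB · CD = -42]
2. A_y = 12  [2·signedArea(ACB) = -76 ∩ AB · CD = -42]
   → A = (-8, 12)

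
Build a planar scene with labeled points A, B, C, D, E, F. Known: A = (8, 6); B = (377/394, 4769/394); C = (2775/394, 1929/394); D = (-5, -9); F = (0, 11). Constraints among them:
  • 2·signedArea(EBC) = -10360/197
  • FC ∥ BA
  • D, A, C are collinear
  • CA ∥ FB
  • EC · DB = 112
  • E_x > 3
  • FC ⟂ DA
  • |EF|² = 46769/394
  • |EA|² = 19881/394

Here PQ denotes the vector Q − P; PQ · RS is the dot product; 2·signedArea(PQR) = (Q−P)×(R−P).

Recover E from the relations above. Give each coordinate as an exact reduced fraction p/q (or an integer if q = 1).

1. E_x = 1319/394  [2·signedArea(EBC) = -10360/197 ∩ EC · DB = 112]
2. E_y = 249/394  [2·signedArea(EBC) = -10360/197 ∩ EC · DB = 112]
   → E = (1319/394, 249/394)

E = (1319/394, 249/394)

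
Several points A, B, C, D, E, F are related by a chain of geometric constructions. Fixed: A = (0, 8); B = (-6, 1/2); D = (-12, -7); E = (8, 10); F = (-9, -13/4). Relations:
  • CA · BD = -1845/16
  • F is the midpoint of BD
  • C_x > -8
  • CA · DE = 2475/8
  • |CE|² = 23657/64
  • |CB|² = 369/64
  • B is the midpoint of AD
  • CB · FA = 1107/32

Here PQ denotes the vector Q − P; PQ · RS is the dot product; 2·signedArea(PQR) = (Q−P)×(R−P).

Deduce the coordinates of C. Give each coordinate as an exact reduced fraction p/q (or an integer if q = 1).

1. C_x = -15/2  [CB · FA = 1107/32 ∩ CA · DE = 2475/8]
2. C_y = -11/8  [CB · FA = 1107/32 ∩ CA · DE = 2475/8]
   → C = (-15/2, -11/8)

C = (-15/2, -11/8)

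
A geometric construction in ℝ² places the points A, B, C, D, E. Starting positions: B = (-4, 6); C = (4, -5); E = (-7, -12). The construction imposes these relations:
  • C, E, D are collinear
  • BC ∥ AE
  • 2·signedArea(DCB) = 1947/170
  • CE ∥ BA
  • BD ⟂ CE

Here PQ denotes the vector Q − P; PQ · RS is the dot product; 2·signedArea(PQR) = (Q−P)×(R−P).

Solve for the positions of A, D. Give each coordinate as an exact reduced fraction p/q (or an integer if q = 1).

A = (-15, -1)
D = (559/170, -927/170)

1. A_x = -15  [BC ∥ AE ∩ CE ∥ BA]
2. A_y = -1  [BC ∥ AE ∩ CE ∥ BA]
   → A = (-15, -1)
3. D_x = 559/170  [C, E, D are collinear ∩ BD ⟂ CE]
4. D_y = -927/170  [C, E, D are collinear ∩ BD ⟂ CE]
   → D = (559/170, -927/170)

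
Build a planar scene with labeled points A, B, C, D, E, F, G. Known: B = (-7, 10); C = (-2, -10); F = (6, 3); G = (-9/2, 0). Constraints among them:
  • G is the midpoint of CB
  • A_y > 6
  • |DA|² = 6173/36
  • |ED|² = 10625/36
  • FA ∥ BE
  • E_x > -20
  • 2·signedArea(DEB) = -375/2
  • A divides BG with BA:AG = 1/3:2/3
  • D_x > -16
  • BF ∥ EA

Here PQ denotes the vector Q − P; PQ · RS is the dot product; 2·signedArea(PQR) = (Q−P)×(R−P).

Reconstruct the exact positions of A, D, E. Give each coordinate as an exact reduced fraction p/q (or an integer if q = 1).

A = (-37/6, 20/3)
D = (-15, -3)
E = (-115/6, 41/3)

1. A_x = -37/6  [A divides BG with BA:AG = 1/3:2/3]
2. A_y = 20/3  [A divides BG with BA:AG = 1/3:2/3]
   → A = (-37/6, 20/3)
3. E_x = -115/6  [BF ∥ EA ∩ FA ∥ BE]
4. E_y = 41/3  [BF ∥ EA ∩ FA ∥ BE]
   → E = (-115/6, 41/3)
5. D_x = -15  [line 11/3·x + 73/6·y + 183/2 = 0 ∩ |ED|² = 10625/36]
6. D_y = -3  [line 11/3·x + 73/6·y + 183/2 = 0 ∩ |ED|² = 10625/36]
   → D = (-15, -3)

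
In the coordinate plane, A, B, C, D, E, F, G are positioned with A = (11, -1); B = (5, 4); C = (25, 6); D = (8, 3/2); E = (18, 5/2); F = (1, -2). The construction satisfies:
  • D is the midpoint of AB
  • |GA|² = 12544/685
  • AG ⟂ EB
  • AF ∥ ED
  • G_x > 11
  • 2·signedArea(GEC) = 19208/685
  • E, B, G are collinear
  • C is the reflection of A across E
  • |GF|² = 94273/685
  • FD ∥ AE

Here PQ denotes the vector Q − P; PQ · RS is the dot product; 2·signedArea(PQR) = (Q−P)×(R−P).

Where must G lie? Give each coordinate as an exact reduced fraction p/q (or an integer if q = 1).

1. G_x = 7871/685  [E, B, G are collinear ∩ AG ⟂ EB]
2. G_y = 2227/685  [E, B, G are collinear ∩ AG ⟂ EB]
   → G = (7871/685, 2227/685)

G = (7871/685, 2227/685)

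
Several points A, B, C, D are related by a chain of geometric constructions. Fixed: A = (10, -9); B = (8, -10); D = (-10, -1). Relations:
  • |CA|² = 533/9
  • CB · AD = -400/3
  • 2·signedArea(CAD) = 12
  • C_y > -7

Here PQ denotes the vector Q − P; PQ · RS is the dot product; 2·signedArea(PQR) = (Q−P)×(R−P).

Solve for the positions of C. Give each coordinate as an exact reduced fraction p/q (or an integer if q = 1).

C = (8/3, -20/3)

1. C_x = 8/3  [CB · AD = -400/3 ∩ 2·signedArea(CAD) = 12]
2. C_y = -20/3  [CB · AD = -400/3 ∩ 2·signedArea(CAD) = 12]
   → C = (8/3, -20/3)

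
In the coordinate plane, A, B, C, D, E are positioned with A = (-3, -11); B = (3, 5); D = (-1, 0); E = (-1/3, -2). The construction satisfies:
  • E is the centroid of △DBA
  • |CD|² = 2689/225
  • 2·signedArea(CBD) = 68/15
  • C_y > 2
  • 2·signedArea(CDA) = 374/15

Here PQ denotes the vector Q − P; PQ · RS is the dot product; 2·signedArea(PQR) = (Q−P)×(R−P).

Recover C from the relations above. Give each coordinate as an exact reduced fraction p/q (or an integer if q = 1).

C = (5/3, 11/5)

1. C_x = 5/3  [2·signedArea(CBD) = 68/15 ∩ 2·signedArea(CDA) = 374/15]
2. C_y = 11/5  [2·signedArea(CBD) = 68/15 ∩ 2·signedArea(CDA) = 374/15]
   → C = (5/3, 11/5)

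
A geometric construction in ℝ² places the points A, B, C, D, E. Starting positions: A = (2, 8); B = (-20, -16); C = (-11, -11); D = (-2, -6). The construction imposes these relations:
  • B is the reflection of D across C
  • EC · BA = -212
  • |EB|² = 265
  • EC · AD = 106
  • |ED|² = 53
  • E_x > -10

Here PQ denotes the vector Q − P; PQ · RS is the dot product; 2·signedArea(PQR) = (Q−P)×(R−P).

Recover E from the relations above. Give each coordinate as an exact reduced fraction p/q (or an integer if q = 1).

1. E_x = -9  [EC · BA = -212 ∩ EC · AD = 106]
2. E_y = -4  [EC · BA = -212 ∩ EC · AD = 106]
   → E = (-9, -4)

E = (-9, -4)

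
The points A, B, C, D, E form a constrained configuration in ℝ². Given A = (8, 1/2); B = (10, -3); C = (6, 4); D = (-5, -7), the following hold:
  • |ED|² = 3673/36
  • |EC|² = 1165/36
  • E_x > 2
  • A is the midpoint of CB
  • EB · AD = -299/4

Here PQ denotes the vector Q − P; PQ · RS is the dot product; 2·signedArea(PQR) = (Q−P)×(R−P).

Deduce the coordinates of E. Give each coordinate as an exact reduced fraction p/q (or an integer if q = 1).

E = (3, -5/6)

1. E_x = 3  [line 13·x + 15/2·y + -131/4 = 0 ∩ |EC|² = 1165/36]
2. E_y = -5/6  [line 13·x + 15/2·y + -131/4 = 0 ∩ |EC|² = 1165/36]
   → E = (3, -5/6)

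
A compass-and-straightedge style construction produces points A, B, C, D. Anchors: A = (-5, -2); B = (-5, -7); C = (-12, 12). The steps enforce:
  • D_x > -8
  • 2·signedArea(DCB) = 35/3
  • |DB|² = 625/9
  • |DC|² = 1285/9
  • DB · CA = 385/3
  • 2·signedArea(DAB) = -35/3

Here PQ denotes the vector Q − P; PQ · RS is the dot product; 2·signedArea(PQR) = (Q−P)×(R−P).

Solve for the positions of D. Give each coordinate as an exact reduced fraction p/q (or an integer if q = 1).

D = (-22/3, 1)

1. D_x = -22/3  [2·signedArea(DCB) = 35/3 ∩ DB · CA = 385/3]
2. D_y = 1  [2·signedArea(DCB) = 35/3 ∩ DB · CA = 385/3]
   → D = (-22/3, 1)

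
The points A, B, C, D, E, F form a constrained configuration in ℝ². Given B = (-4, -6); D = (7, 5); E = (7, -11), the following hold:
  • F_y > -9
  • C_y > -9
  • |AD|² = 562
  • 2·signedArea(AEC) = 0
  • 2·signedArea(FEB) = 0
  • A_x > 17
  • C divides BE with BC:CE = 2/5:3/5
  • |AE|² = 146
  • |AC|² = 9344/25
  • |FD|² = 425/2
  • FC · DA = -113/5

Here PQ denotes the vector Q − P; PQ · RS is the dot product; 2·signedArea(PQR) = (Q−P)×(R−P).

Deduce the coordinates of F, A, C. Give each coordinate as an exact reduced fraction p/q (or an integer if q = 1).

A = (18, -16)
C = (2/5, -8)
F = (3/2, -17/2)

1. C_x = 2/5  [C divides BE with BC:CE = 2/5:3/5]
2. C_y = -8  [C divides BE with BC:CE = 2/5:3/5]
   → C = (2/5, -8)
3. A_x = 18  [line -3·x + -33/5·y + -258/5 = 0 ∩ |AD|² = 562]
4. A_y = -16  [line -3·x + -33/5·y + -258/5 = 0 ∩ |AD|² = 562]
   → A = (18, -16)
5. F_x = 3/2  [2·signedArea(FEB) = 0 ∩ FC · DA = -113/5]
6. F_y = -17/2  [2·signedArea(FEB) = 0 ∩ FC · DA = -113/5]
   → F = (3/2, -17/2)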